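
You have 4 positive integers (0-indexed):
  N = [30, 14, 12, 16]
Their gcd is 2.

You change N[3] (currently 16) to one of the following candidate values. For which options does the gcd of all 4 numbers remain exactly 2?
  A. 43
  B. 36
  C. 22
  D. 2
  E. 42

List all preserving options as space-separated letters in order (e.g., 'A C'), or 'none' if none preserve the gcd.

Old gcd = 2; gcd of others (without N[3]) = 2
New gcd for candidate v: gcd(2, v). Preserves old gcd iff gcd(2, v) = 2.
  Option A: v=43, gcd(2,43)=1 -> changes
  Option B: v=36, gcd(2,36)=2 -> preserves
  Option C: v=22, gcd(2,22)=2 -> preserves
  Option D: v=2, gcd(2,2)=2 -> preserves
  Option E: v=42, gcd(2,42)=2 -> preserves

Answer: B C D E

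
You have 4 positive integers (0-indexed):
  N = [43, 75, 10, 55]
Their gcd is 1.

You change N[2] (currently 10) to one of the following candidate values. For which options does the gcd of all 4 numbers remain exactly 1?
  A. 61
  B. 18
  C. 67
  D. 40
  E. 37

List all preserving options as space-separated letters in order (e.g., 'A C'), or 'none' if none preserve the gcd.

Answer: A B C D E

Derivation:
Old gcd = 1; gcd of others (without N[2]) = 1
New gcd for candidate v: gcd(1, v). Preserves old gcd iff gcd(1, v) = 1.
  Option A: v=61, gcd(1,61)=1 -> preserves
  Option B: v=18, gcd(1,18)=1 -> preserves
  Option C: v=67, gcd(1,67)=1 -> preserves
  Option D: v=40, gcd(1,40)=1 -> preserves
  Option E: v=37, gcd(1,37)=1 -> preserves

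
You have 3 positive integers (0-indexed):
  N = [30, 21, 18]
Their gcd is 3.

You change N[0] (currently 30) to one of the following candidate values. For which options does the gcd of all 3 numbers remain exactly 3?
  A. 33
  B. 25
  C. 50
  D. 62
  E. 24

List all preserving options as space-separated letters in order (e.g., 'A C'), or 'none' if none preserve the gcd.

Answer: A E

Derivation:
Old gcd = 3; gcd of others (without N[0]) = 3
New gcd for candidate v: gcd(3, v). Preserves old gcd iff gcd(3, v) = 3.
  Option A: v=33, gcd(3,33)=3 -> preserves
  Option B: v=25, gcd(3,25)=1 -> changes
  Option C: v=50, gcd(3,50)=1 -> changes
  Option D: v=62, gcd(3,62)=1 -> changes
  Option E: v=24, gcd(3,24)=3 -> preserves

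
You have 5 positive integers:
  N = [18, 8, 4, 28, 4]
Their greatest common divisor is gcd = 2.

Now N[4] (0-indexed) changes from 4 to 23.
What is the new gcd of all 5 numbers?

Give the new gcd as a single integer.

Numbers: [18, 8, 4, 28, 4], gcd = 2
Change: index 4, 4 -> 23
gcd of the OTHER numbers (without index 4): gcd([18, 8, 4, 28]) = 2
New gcd = gcd(g_others, new_val) = gcd(2, 23) = 1

Answer: 1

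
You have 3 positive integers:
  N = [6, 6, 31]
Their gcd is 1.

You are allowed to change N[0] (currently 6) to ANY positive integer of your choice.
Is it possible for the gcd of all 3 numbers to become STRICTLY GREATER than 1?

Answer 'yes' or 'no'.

Answer: no

Derivation:
Current gcd = 1
gcd of all OTHER numbers (without N[0]=6): gcd([6, 31]) = 1
The new gcd after any change is gcd(1, new_value).
This can be at most 1.
Since 1 = old gcd 1, the gcd can only stay the same or decrease.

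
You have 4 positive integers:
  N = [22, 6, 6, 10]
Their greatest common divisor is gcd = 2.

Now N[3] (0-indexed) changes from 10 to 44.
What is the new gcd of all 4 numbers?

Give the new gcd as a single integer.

Numbers: [22, 6, 6, 10], gcd = 2
Change: index 3, 10 -> 44
gcd of the OTHER numbers (without index 3): gcd([22, 6, 6]) = 2
New gcd = gcd(g_others, new_val) = gcd(2, 44) = 2

Answer: 2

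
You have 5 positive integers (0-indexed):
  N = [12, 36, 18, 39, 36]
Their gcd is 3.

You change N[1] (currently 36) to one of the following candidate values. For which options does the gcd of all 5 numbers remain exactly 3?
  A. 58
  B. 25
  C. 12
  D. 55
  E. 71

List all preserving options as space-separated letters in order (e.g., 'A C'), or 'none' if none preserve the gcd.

Answer: C

Derivation:
Old gcd = 3; gcd of others (without N[1]) = 3
New gcd for candidate v: gcd(3, v). Preserves old gcd iff gcd(3, v) = 3.
  Option A: v=58, gcd(3,58)=1 -> changes
  Option B: v=25, gcd(3,25)=1 -> changes
  Option C: v=12, gcd(3,12)=3 -> preserves
  Option D: v=55, gcd(3,55)=1 -> changes
  Option E: v=71, gcd(3,71)=1 -> changes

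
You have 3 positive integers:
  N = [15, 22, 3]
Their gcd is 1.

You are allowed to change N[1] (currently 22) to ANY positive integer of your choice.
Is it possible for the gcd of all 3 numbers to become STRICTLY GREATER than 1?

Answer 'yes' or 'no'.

Answer: yes

Derivation:
Current gcd = 1
gcd of all OTHER numbers (without N[1]=22): gcd([15, 3]) = 3
The new gcd after any change is gcd(3, new_value).
This can be at most 3.
Since 3 > old gcd 1, the gcd CAN increase (e.g., set N[1] = 3).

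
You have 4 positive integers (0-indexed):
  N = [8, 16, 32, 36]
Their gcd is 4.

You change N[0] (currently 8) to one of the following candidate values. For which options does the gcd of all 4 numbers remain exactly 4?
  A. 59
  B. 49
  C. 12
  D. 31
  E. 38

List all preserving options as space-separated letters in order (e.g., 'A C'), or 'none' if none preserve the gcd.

Answer: C

Derivation:
Old gcd = 4; gcd of others (without N[0]) = 4
New gcd for candidate v: gcd(4, v). Preserves old gcd iff gcd(4, v) = 4.
  Option A: v=59, gcd(4,59)=1 -> changes
  Option B: v=49, gcd(4,49)=1 -> changes
  Option C: v=12, gcd(4,12)=4 -> preserves
  Option D: v=31, gcd(4,31)=1 -> changes
  Option E: v=38, gcd(4,38)=2 -> changes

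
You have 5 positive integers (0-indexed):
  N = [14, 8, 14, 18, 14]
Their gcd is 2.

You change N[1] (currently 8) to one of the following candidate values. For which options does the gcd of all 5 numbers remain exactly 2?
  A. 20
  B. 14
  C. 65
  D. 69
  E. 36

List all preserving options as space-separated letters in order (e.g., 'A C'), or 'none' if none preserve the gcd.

Old gcd = 2; gcd of others (without N[1]) = 2
New gcd for candidate v: gcd(2, v). Preserves old gcd iff gcd(2, v) = 2.
  Option A: v=20, gcd(2,20)=2 -> preserves
  Option B: v=14, gcd(2,14)=2 -> preserves
  Option C: v=65, gcd(2,65)=1 -> changes
  Option D: v=69, gcd(2,69)=1 -> changes
  Option E: v=36, gcd(2,36)=2 -> preserves

Answer: A B E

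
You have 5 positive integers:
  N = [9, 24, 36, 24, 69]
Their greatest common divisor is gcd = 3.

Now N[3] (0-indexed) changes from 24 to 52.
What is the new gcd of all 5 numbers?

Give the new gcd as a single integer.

Numbers: [9, 24, 36, 24, 69], gcd = 3
Change: index 3, 24 -> 52
gcd of the OTHER numbers (without index 3): gcd([9, 24, 36, 69]) = 3
New gcd = gcd(g_others, new_val) = gcd(3, 52) = 1

Answer: 1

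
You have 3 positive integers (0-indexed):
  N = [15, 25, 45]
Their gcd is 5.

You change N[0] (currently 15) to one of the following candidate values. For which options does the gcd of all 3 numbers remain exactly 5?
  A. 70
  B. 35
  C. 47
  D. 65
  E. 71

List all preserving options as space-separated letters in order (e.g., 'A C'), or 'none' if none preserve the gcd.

Answer: A B D

Derivation:
Old gcd = 5; gcd of others (without N[0]) = 5
New gcd for candidate v: gcd(5, v). Preserves old gcd iff gcd(5, v) = 5.
  Option A: v=70, gcd(5,70)=5 -> preserves
  Option B: v=35, gcd(5,35)=5 -> preserves
  Option C: v=47, gcd(5,47)=1 -> changes
  Option D: v=65, gcd(5,65)=5 -> preserves
  Option E: v=71, gcd(5,71)=1 -> changes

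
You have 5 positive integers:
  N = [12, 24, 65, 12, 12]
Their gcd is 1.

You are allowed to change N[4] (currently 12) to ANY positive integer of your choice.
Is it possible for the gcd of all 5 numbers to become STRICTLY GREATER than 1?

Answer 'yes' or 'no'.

Current gcd = 1
gcd of all OTHER numbers (without N[4]=12): gcd([12, 24, 65, 12]) = 1
The new gcd after any change is gcd(1, new_value).
This can be at most 1.
Since 1 = old gcd 1, the gcd can only stay the same or decrease.

Answer: no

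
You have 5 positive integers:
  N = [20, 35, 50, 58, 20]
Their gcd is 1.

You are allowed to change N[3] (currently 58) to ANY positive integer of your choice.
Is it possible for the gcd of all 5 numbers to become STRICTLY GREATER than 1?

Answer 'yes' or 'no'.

Current gcd = 1
gcd of all OTHER numbers (without N[3]=58): gcd([20, 35, 50, 20]) = 5
The new gcd after any change is gcd(5, new_value).
This can be at most 5.
Since 5 > old gcd 1, the gcd CAN increase (e.g., set N[3] = 5).

Answer: yes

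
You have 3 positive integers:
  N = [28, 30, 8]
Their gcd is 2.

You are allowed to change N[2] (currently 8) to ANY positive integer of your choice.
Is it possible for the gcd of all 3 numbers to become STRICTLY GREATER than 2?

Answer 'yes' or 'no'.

Answer: no

Derivation:
Current gcd = 2
gcd of all OTHER numbers (without N[2]=8): gcd([28, 30]) = 2
The new gcd after any change is gcd(2, new_value).
This can be at most 2.
Since 2 = old gcd 2, the gcd can only stay the same or decrease.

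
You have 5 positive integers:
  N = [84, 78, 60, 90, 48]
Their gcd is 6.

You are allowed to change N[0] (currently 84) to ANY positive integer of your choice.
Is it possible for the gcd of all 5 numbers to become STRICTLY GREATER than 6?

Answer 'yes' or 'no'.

Current gcd = 6
gcd of all OTHER numbers (without N[0]=84): gcd([78, 60, 90, 48]) = 6
The new gcd after any change is gcd(6, new_value).
This can be at most 6.
Since 6 = old gcd 6, the gcd can only stay the same or decrease.

Answer: no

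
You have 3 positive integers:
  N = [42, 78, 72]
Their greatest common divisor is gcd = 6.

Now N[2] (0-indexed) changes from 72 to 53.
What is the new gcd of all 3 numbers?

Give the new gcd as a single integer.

Numbers: [42, 78, 72], gcd = 6
Change: index 2, 72 -> 53
gcd of the OTHER numbers (without index 2): gcd([42, 78]) = 6
New gcd = gcd(g_others, new_val) = gcd(6, 53) = 1

Answer: 1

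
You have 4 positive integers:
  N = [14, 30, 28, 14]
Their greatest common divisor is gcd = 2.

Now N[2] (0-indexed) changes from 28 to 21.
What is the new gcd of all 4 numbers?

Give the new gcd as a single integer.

Answer: 1

Derivation:
Numbers: [14, 30, 28, 14], gcd = 2
Change: index 2, 28 -> 21
gcd of the OTHER numbers (without index 2): gcd([14, 30, 14]) = 2
New gcd = gcd(g_others, new_val) = gcd(2, 21) = 1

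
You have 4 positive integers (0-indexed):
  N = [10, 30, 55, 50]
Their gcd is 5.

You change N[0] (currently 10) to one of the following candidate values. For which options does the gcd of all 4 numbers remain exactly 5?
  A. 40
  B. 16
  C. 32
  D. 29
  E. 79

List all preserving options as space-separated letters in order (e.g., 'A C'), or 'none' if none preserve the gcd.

Answer: A

Derivation:
Old gcd = 5; gcd of others (without N[0]) = 5
New gcd for candidate v: gcd(5, v). Preserves old gcd iff gcd(5, v) = 5.
  Option A: v=40, gcd(5,40)=5 -> preserves
  Option B: v=16, gcd(5,16)=1 -> changes
  Option C: v=32, gcd(5,32)=1 -> changes
  Option D: v=29, gcd(5,29)=1 -> changes
  Option E: v=79, gcd(5,79)=1 -> changes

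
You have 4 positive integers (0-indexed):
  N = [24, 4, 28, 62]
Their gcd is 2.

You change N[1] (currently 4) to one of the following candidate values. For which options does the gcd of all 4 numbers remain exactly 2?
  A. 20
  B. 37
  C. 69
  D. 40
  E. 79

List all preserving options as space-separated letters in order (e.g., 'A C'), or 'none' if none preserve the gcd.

Old gcd = 2; gcd of others (without N[1]) = 2
New gcd for candidate v: gcd(2, v). Preserves old gcd iff gcd(2, v) = 2.
  Option A: v=20, gcd(2,20)=2 -> preserves
  Option B: v=37, gcd(2,37)=1 -> changes
  Option C: v=69, gcd(2,69)=1 -> changes
  Option D: v=40, gcd(2,40)=2 -> preserves
  Option E: v=79, gcd(2,79)=1 -> changes

Answer: A D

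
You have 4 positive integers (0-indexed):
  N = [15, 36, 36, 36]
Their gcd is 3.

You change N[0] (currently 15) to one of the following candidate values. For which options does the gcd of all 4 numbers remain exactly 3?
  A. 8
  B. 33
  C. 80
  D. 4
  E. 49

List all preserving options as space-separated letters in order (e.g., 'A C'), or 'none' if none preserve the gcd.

Answer: B

Derivation:
Old gcd = 3; gcd of others (without N[0]) = 36
New gcd for candidate v: gcd(36, v). Preserves old gcd iff gcd(36, v) = 3.
  Option A: v=8, gcd(36,8)=4 -> changes
  Option B: v=33, gcd(36,33)=3 -> preserves
  Option C: v=80, gcd(36,80)=4 -> changes
  Option D: v=4, gcd(36,4)=4 -> changes
  Option E: v=49, gcd(36,49)=1 -> changes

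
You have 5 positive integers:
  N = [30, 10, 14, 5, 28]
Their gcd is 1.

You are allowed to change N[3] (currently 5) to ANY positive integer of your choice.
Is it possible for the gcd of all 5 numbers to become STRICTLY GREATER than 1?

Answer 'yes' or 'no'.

Answer: yes

Derivation:
Current gcd = 1
gcd of all OTHER numbers (without N[3]=5): gcd([30, 10, 14, 28]) = 2
The new gcd after any change is gcd(2, new_value).
This can be at most 2.
Since 2 > old gcd 1, the gcd CAN increase (e.g., set N[3] = 2).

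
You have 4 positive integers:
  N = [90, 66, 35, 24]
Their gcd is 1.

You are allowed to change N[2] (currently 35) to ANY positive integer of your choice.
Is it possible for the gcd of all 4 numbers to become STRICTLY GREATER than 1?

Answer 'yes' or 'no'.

Current gcd = 1
gcd of all OTHER numbers (without N[2]=35): gcd([90, 66, 24]) = 6
The new gcd after any change is gcd(6, new_value).
This can be at most 6.
Since 6 > old gcd 1, the gcd CAN increase (e.g., set N[2] = 6).

Answer: yes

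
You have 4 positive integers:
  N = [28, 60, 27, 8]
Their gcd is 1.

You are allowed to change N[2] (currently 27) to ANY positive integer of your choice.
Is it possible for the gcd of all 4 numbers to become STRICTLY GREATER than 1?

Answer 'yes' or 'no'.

Current gcd = 1
gcd of all OTHER numbers (without N[2]=27): gcd([28, 60, 8]) = 4
The new gcd after any change is gcd(4, new_value).
This can be at most 4.
Since 4 > old gcd 1, the gcd CAN increase (e.g., set N[2] = 4).

Answer: yes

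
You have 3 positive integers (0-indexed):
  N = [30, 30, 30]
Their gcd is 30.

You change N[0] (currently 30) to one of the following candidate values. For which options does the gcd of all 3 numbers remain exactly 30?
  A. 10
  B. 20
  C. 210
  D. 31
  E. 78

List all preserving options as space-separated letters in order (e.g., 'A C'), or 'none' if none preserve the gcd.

Old gcd = 30; gcd of others (without N[0]) = 30
New gcd for candidate v: gcd(30, v). Preserves old gcd iff gcd(30, v) = 30.
  Option A: v=10, gcd(30,10)=10 -> changes
  Option B: v=20, gcd(30,20)=10 -> changes
  Option C: v=210, gcd(30,210)=30 -> preserves
  Option D: v=31, gcd(30,31)=1 -> changes
  Option E: v=78, gcd(30,78)=6 -> changes

Answer: C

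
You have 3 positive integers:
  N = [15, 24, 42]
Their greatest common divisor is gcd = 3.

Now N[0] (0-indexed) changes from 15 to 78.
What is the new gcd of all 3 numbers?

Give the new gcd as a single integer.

Numbers: [15, 24, 42], gcd = 3
Change: index 0, 15 -> 78
gcd of the OTHER numbers (without index 0): gcd([24, 42]) = 6
New gcd = gcd(g_others, new_val) = gcd(6, 78) = 6

Answer: 6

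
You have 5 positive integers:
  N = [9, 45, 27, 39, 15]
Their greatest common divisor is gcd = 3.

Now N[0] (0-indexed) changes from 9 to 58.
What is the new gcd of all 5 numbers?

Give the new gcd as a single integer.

Answer: 1

Derivation:
Numbers: [9, 45, 27, 39, 15], gcd = 3
Change: index 0, 9 -> 58
gcd of the OTHER numbers (without index 0): gcd([45, 27, 39, 15]) = 3
New gcd = gcd(g_others, new_val) = gcd(3, 58) = 1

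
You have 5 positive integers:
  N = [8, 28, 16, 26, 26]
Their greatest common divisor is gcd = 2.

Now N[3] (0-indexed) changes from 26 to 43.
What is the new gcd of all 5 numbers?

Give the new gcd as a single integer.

Numbers: [8, 28, 16, 26, 26], gcd = 2
Change: index 3, 26 -> 43
gcd of the OTHER numbers (without index 3): gcd([8, 28, 16, 26]) = 2
New gcd = gcd(g_others, new_val) = gcd(2, 43) = 1

Answer: 1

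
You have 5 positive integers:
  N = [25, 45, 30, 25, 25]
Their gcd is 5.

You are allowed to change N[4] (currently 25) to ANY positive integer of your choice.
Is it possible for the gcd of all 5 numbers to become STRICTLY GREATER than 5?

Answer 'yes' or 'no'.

Current gcd = 5
gcd of all OTHER numbers (without N[4]=25): gcd([25, 45, 30, 25]) = 5
The new gcd after any change is gcd(5, new_value).
This can be at most 5.
Since 5 = old gcd 5, the gcd can only stay the same or decrease.

Answer: no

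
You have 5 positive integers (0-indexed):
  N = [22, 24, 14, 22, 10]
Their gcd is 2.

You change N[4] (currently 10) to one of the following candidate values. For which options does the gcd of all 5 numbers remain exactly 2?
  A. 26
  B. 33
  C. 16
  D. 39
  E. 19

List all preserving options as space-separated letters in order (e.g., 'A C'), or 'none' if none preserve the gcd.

Old gcd = 2; gcd of others (without N[4]) = 2
New gcd for candidate v: gcd(2, v). Preserves old gcd iff gcd(2, v) = 2.
  Option A: v=26, gcd(2,26)=2 -> preserves
  Option B: v=33, gcd(2,33)=1 -> changes
  Option C: v=16, gcd(2,16)=2 -> preserves
  Option D: v=39, gcd(2,39)=1 -> changes
  Option E: v=19, gcd(2,19)=1 -> changes

Answer: A C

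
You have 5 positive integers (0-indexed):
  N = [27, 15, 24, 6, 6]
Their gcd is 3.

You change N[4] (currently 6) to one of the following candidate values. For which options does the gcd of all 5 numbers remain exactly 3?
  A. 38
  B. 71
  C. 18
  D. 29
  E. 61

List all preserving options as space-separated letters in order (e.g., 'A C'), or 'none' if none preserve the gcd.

Answer: C

Derivation:
Old gcd = 3; gcd of others (without N[4]) = 3
New gcd for candidate v: gcd(3, v). Preserves old gcd iff gcd(3, v) = 3.
  Option A: v=38, gcd(3,38)=1 -> changes
  Option B: v=71, gcd(3,71)=1 -> changes
  Option C: v=18, gcd(3,18)=3 -> preserves
  Option D: v=29, gcd(3,29)=1 -> changes
  Option E: v=61, gcd(3,61)=1 -> changes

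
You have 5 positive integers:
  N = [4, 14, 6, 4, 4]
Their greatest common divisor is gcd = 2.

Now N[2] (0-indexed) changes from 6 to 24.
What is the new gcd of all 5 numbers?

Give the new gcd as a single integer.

Numbers: [4, 14, 6, 4, 4], gcd = 2
Change: index 2, 6 -> 24
gcd of the OTHER numbers (without index 2): gcd([4, 14, 4, 4]) = 2
New gcd = gcd(g_others, new_val) = gcd(2, 24) = 2

Answer: 2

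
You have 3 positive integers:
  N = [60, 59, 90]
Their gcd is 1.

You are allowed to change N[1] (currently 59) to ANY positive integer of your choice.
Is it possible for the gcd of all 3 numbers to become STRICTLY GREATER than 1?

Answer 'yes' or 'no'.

Answer: yes

Derivation:
Current gcd = 1
gcd of all OTHER numbers (without N[1]=59): gcd([60, 90]) = 30
The new gcd after any change is gcd(30, new_value).
This can be at most 30.
Since 30 > old gcd 1, the gcd CAN increase (e.g., set N[1] = 30).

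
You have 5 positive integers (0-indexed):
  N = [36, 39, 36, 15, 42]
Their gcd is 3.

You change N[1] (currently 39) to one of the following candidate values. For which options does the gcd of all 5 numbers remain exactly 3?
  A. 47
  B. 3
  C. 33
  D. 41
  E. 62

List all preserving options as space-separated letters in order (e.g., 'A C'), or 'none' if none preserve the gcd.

Old gcd = 3; gcd of others (without N[1]) = 3
New gcd for candidate v: gcd(3, v). Preserves old gcd iff gcd(3, v) = 3.
  Option A: v=47, gcd(3,47)=1 -> changes
  Option B: v=3, gcd(3,3)=3 -> preserves
  Option C: v=33, gcd(3,33)=3 -> preserves
  Option D: v=41, gcd(3,41)=1 -> changes
  Option E: v=62, gcd(3,62)=1 -> changes

Answer: B C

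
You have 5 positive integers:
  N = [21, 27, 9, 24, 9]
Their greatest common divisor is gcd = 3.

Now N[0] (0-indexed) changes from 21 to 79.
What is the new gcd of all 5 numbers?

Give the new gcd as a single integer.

Numbers: [21, 27, 9, 24, 9], gcd = 3
Change: index 0, 21 -> 79
gcd of the OTHER numbers (without index 0): gcd([27, 9, 24, 9]) = 3
New gcd = gcd(g_others, new_val) = gcd(3, 79) = 1

Answer: 1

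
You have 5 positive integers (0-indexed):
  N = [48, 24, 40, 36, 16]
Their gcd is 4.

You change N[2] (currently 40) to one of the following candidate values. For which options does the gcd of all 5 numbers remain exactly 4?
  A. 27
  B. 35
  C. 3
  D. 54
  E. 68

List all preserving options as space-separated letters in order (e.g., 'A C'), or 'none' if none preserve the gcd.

Answer: E

Derivation:
Old gcd = 4; gcd of others (without N[2]) = 4
New gcd for candidate v: gcd(4, v). Preserves old gcd iff gcd(4, v) = 4.
  Option A: v=27, gcd(4,27)=1 -> changes
  Option B: v=35, gcd(4,35)=1 -> changes
  Option C: v=3, gcd(4,3)=1 -> changes
  Option D: v=54, gcd(4,54)=2 -> changes
  Option E: v=68, gcd(4,68)=4 -> preserves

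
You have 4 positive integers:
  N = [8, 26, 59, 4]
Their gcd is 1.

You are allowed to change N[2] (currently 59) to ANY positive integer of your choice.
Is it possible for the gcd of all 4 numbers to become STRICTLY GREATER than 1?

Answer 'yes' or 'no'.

Answer: yes

Derivation:
Current gcd = 1
gcd of all OTHER numbers (without N[2]=59): gcd([8, 26, 4]) = 2
The new gcd after any change is gcd(2, new_value).
This can be at most 2.
Since 2 > old gcd 1, the gcd CAN increase (e.g., set N[2] = 2).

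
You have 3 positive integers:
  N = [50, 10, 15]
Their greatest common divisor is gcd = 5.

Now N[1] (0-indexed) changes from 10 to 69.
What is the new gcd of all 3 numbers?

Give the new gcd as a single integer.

Answer: 1

Derivation:
Numbers: [50, 10, 15], gcd = 5
Change: index 1, 10 -> 69
gcd of the OTHER numbers (without index 1): gcd([50, 15]) = 5
New gcd = gcd(g_others, new_val) = gcd(5, 69) = 1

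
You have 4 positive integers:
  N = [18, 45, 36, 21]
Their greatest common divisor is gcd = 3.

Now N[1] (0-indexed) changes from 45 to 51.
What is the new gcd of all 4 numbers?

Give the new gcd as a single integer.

Answer: 3

Derivation:
Numbers: [18, 45, 36, 21], gcd = 3
Change: index 1, 45 -> 51
gcd of the OTHER numbers (without index 1): gcd([18, 36, 21]) = 3
New gcd = gcd(g_others, new_val) = gcd(3, 51) = 3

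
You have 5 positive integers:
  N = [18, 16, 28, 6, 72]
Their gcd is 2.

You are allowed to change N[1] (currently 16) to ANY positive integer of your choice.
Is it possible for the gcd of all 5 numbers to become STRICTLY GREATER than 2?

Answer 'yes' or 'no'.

Answer: no

Derivation:
Current gcd = 2
gcd of all OTHER numbers (without N[1]=16): gcd([18, 28, 6, 72]) = 2
The new gcd after any change is gcd(2, new_value).
This can be at most 2.
Since 2 = old gcd 2, the gcd can only stay the same or decrease.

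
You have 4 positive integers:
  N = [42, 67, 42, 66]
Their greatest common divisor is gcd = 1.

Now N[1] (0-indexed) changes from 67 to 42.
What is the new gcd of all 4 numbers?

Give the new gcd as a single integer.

Numbers: [42, 67, 42, 66], gcd = 1
Change: index 1, 67 -> 42
gcd of the OTHER numbers (without index 1): gcd([42, 42, 66]) = 6
New gcd = gcd(g_others, new_val) = gcd(6, 42) = 6

Answer: 6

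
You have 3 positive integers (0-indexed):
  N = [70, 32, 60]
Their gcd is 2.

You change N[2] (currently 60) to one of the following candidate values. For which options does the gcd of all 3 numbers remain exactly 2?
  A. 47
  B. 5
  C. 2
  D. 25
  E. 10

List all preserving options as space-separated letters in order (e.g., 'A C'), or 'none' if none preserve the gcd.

Answer: C E

Derivation:
Old gcd = 2; gcd of others (without N[2]) = 2
New gcd for candidate v: gcd(2, v). Preserves old gcd iff gcd(2, v) = 2.
  Option A: v=47, gcd(2,47)=1 -> changes
  Option B: v=5, gcd(2,5)=1 -> changes
  Option C: v=2, gcd(2,2)=2 -> preserves
  Option D: v=25, gcd(2,25)=1 -> changes
  Option E: v=10, gcd(2,10)=2 -> preserves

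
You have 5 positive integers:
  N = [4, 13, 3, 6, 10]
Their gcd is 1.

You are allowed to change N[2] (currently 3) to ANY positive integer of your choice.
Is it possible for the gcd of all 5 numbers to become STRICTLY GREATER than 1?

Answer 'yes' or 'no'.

Current gcd = 1
gcd of all OTHER numbers (without N[2]=3): gcd([4, 13, 6, 10]) = 1
The new gcd after any change is gcd(1, new_value).
This can be at most 1.
Since 1 = old gcd 1, the gcd can only stay the same or decrease.

Answer: no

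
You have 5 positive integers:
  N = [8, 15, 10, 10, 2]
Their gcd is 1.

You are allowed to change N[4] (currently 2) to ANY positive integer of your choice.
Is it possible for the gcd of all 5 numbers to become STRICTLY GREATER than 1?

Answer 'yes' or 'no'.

Current gcd = 1
gcd of all OTHER numbers (without N[4]=2): gcd([8, 15, 10, 10]) = 1
The new gcd after any change is gcd(1, new_value).
This can be at most 1.
Since 1 = old gcd 1, the gcd can only stay the same or decrease.

Answer: no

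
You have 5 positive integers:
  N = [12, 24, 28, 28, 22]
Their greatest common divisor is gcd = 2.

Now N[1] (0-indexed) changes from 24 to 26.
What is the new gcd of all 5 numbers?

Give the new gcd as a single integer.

Numbers: [12, 24, 28, 28, 22], gcd = 2
Change: index 1, 24 -> 26
gcd of the OTHER numbers (without index 1): gcd([12, 28, 28, 22]) = 2
New gcd = gcd(g_others, new_val) = gcd(2, 26) = 2

Answer: 2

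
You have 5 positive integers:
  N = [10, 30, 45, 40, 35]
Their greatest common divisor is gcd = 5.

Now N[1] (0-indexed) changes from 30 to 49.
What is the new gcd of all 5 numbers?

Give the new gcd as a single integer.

Answer: 1

Derivation:
Numbers: [10, 30, 45, 40, 35], gcd = 5
Change: index 1, 30 -> 49
gcd of the OTHER numbers (without index 1): gcd([10, 45, 40, 35]) = 5
New gcd = gcd(g_others, new_val) = gcd(5, 49) = 1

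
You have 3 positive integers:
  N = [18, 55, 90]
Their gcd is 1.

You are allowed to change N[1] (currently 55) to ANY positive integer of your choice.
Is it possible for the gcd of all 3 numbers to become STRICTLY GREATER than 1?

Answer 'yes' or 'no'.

Answer: yes

Derivation:
Current gcd = 1
gcd of all OTHER numbers (without N[1]=55): gcd([18, 90]) = 18
The new gcd after any change is gcd(18, new_value).
This can be at most 18.
Since 18 > old gcd 1, the gcd CAN increase (e.g., set N[1] = 18).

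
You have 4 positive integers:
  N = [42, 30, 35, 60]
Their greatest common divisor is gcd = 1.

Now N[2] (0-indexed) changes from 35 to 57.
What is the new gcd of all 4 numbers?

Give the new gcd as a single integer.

Numbers: [42, 30, 35, 60], gcd = 1
Change: index 2, 35 -> 57
gcd of the OTHER numbers (without index 2): gcd([42, 30, 60]) = 6
New gcd = gcd(g_others, new_val) = gcd(6, 57) = 3

Answer: 3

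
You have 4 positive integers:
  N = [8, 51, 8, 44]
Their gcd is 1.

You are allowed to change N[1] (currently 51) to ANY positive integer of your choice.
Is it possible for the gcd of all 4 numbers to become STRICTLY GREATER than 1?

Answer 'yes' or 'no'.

Current gcd = 1
gcd of all OTHER numbers (without N[1]=51): gcd([8, 8, 44]) = 4
The new gcd after any change is gcd(4, new_value).
This can be at most 4.
Since 4 > old gcd 1, the gcd CAN increase (e.g., set N[1] = 4).

Answer: yes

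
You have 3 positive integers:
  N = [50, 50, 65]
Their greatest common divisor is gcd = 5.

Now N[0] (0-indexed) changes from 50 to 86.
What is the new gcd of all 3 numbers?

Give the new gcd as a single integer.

Numbers: [50, 50, 65], gcd = 5
Change: index 0, 50 -> 86
gcd of the OTHER numbers (without index 0): gcd([50, 65]) = 5
New gcd = gcd(g_others, new_val) = gcd(5, 86) = 1

Answer: 1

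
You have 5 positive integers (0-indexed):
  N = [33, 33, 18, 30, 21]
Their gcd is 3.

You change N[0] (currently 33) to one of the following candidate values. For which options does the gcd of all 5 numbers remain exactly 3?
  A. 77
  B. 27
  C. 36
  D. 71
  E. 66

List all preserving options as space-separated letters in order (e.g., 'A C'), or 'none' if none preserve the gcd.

Old gcd = 3; gcd of others (without N[0]) = 3
New gcd for candidate v: gcd(3, v). Preserves old gcd iff gcd(3, v) = 3.
  Option A: v=77, gcd(3,77)=1 -> changes
  Option B: v=27, gcd(3,27)=3 -> preserves
  Option C: v=36, gcd(3,36)=3 -> preserves
  Option D: v=71, gcd(3,71)=1 -> changes
  Option E: v=66, gcd(3,66)=3 -> preserves

Answer: B C E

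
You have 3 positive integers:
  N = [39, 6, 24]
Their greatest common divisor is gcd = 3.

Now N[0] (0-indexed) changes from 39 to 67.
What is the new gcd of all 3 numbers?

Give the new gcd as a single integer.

Answer: 1

Derivation:
Numbers: [39, 6, 24], gcd = 3
Change: index 0, 39 -> 67
gcd of the OTHER numbers (without index 0): gcd([6, 24]) = 6
New gcd = gcd(g_others, new_val) = gcd(6, 67) = 1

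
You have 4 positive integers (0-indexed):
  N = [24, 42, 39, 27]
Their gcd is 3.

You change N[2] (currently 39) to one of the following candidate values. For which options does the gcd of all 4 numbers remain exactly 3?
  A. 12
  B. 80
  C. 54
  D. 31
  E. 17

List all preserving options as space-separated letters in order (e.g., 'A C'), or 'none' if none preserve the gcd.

Answer: A C

Derivation:
Old gcd = 3; gcd of others (without N[2]) = 3
New gcd for candidate v: gcd(3, v). Preserves old gcd iff gcd(3, v) = 3.
  Option A: v=12, gcd(3,12)=3 -> preserves
  Option B: v=80, gcd(3,80)=1 -> changes
  Option C: v=54, gcd(3,54)=3 -> preserves
  Option D: v=31, gcd(3,31)=1 -> changes
  Option E: v=17, gcd(3,17)=1 -> changes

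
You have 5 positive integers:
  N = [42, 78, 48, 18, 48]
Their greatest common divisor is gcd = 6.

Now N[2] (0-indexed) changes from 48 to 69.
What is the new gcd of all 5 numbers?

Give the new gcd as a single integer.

Numbers: [42, 78, 48, 18, 48], gcd = 6
Change: index 2, 48 -> 69
gcd of the OTHER numbers (without index 2): gcd([42, 78, 18, 48]) = 6
New gcd = gcd(g_others, new_val) = gcd(6, 69) = 3

Answer: 3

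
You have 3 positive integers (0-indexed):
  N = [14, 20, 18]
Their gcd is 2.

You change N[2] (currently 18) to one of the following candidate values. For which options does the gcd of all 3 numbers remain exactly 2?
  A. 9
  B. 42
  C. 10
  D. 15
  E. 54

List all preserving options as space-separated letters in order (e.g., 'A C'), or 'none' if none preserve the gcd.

Old gcd = 2; gcd of others (without N[2]) = 2
New gcd for candidate v: gcd(2, v). Preserves old gcd iff gcd(2, v) = 2.
  Option A: v=9, gcd(2,9)=1 -> changes
  Option B: v=42, gcd(2,42)=2 -> preserves
  Option C: v=10, gcd(2,10)=2 -> preserves
  Option D: v=15, gcd(2,15)=1 -> changes
  Option E: v=54, gcd(2,54)=2 -> preserves

Answer: B C E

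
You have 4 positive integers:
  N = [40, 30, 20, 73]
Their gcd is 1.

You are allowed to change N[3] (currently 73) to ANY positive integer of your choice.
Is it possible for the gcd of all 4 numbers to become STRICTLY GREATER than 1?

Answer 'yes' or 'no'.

Answer: yes

Derivation:
Current gcd = 1
gcd of all OTHER numbers (without N[3]=73): gcd([40, 30, 20]) = 10
The new gcd after any change is gcd(10, new_value).
This can be at most 10.
Since 10 > old gcd 1, the gcd CAN increase (e.g., set N[3] = 10).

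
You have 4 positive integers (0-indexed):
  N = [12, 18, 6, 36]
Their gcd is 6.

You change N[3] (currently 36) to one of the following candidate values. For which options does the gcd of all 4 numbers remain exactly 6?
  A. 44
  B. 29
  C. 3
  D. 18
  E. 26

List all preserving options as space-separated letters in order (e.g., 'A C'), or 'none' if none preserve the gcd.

Old gcd = 6; gcd of others (without N[3]) = 6
New gcd for candidate v: gcd(6, v). Preserves old gcd iff gcd(6, v) = 6.
  Option A: v=44, gcd(6,44)=2 -> changes
  Option B: v=29, gcd(6,29)=1 -> changes
  Option C: v=3, gcd(6,3)=3 -> changes
  Option D: v=18, gcd(6,18)=6 -> preserves
  Option E: v=26, gcd(6,26)=2 -> changes

Answer: D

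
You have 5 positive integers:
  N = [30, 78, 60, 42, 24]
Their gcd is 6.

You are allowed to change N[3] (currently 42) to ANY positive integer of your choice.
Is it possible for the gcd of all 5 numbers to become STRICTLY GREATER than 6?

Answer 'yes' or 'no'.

Current gcd = 6
gcd of all OTHER numbers (without N[3]=42): gcd([30, 78, 60, 24]) = 6
The new gcd after any change is gcd(6, new_value).
This can be at most 6.
Since 6 = old gcd 6, the gcd can only stay the same or decrease.

Answer: no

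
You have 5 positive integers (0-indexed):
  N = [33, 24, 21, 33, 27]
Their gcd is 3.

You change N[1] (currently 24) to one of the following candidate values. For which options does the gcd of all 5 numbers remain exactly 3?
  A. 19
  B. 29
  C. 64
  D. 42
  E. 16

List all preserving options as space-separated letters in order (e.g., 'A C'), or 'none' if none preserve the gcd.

Old gcd = 3; gcd of others (without N[1]) = 3
New gcd for candidate v: gcd(3, v). Preserves old gcd iff gcd(3, v) = 3.
  Option A: v=19, gcd(3,19)=1 -> changes
  Option B: v=29, gcd(3,29)=1 -> changes
  Option C: v=64, gcd(3,64)=1 -> changes
  Option D: v=42, gcd(3,42)=3 -> preserves
  Option E: v=16, gcd(3,16)=1 -> changes

Answer: D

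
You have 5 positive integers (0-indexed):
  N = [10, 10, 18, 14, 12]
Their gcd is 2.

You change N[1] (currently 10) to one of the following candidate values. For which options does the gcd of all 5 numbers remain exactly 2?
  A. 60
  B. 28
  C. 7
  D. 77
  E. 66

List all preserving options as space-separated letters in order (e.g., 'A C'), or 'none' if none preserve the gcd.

Answer: A B E

Derivation:
Old gcd = 2; gcd of others (without N[1]) = 2
New gcd for candidate v: gcd(2, v). Preserves old gcd iff gcd(2, v) = 2.
  Option A: v=60, gcd(2,60)=2 -> preserves
  Option B: v=28, gcd(2,28)=2 -> preserves
  Option C: v=7, gcd(2,7)=1 -> changes
  Option D: v=77, gcd(2,77)=1 -> changes
  Option E: v=66, gcd(2,66)=2 -> preserves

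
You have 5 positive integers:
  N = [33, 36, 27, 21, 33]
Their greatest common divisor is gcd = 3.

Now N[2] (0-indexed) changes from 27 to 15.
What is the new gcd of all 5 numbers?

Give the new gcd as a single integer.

Numbers: [33, 36, 27, 21, 33], gcd = 3
Change: index 2, 27 -> 15
gcd of the OTHER numbers (without index 2): gcd([33, 36, 21, 33]) = 3
New gcd = gcd(g_others, new_val) = gcd(3, 15) = 3

Answer: 3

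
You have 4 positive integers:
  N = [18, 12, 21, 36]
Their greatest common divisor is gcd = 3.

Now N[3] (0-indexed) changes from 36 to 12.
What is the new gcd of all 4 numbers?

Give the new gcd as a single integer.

Numbers: [18, 12, 21, 36], gcd = 3
Change: index 3, 36 -> 12
gcd of the OTHER numbers (without index 3): gcd([18, 12, 21]) = 3
New gcd = gcd(g_others, new_val) = gcd(3, 12) = 3

Answer: 3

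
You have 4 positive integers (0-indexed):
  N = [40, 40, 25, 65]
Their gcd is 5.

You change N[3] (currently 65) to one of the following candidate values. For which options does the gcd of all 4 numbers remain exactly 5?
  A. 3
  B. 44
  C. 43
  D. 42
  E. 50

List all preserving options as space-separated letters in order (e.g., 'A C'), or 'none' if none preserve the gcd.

Old gcd = 5; gcd of others (without N[3]) = 5
New gcd for candidate v: gcd(5, v). Preserves old gcd iff gcd(5, v) = 5.
  Option A: v=3, gcd(5,3)=1 -> changes
  Option B: v=44, gcd(5,44)=1 -> changes
  Option C: v=43, gcd(5,43)=1 -> changes
  Option D: v=42, gcd(5,42)=1 -> changes
  Option E: v=50, gcd(5,50)=5 -> preserves

Answer: E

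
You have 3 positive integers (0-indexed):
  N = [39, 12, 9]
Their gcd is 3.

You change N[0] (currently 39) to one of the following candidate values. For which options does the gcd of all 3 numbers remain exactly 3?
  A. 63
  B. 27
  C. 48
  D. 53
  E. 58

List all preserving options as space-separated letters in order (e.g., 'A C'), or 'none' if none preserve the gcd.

Answer: A B C

Derivation:
Old gcd = 3; gcd of others (without N[0]) = 3
New gcd for candidate v: gcd(3, v). Preserves old gcd iff gcd(3, v) = 3.
  Option A: v=63, gcd(3,63)=3 -> preserves
  Option B: v=27, gcd(3,27)=3 -> preserves
  Option C: v=48, gcd(3,48)=3 -> preserves
  Option D: v=53, gcd(3,53)=1 -> changes
  Option E: v=58, gcd(3,58)=1 -> changes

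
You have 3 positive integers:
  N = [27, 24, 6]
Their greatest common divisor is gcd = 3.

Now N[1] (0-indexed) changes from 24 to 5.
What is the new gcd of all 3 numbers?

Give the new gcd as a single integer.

Numbers: [27, 24, 6], gcd = 3
Change: index 1, 24 -> 5
gcd of the OTHER numbers (without index 1): gcd([27, 6]) = 3
New gcd = gcd(g_others, new_val) = gcd(3, 5) = 1

Answer: 1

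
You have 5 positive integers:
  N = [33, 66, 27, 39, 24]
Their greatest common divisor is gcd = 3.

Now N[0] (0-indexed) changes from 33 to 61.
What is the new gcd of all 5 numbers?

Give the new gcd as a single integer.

Numbers: [33, 66, 27, 39, 24], gcd = 3
Change: index 0, 33 -> 61
gcd of the OTHER numbers (without index 0): gcd([66, 27, 39, 24]) = 3
New gcd = gcd(g_others, new_val) = gcd(3, 61) = 1

Answer: 1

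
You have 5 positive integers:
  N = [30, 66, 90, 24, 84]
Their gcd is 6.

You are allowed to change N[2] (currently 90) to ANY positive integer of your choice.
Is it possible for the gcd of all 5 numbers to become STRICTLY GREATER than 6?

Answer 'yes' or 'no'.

Current gcd = 6
gcd of all OTHER numbers (without N[2]=90): gcd([30, 66, 24, 84]) = 6
The new gcd after any change is gcd(6, new_value).
This can be at most 6.
Since 6 = old gcd 6, the gcd can only stay the same or decrease.

Answer: no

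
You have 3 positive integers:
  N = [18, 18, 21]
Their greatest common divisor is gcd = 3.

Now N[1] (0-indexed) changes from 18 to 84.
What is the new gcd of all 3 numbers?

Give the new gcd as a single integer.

Answer: 3

Derivation:
Numbers: [18, 18, 21], gcd = 3
Change: index 1, 18 -> 84
gcd of the OTHER numbers (without index 1): gcd([18, 21]) = 3
New gcd = gcd(g_others, new_val) = gcd(3, 84) = 3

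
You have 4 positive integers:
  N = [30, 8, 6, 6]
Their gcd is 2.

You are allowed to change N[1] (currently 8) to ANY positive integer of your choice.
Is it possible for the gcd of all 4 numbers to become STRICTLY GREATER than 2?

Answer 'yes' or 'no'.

Answer: yes

Derivation:
Current gcd = 2
gcd of all OTHER numbers (without N[1]=8): gcd([30, 6, 6]) = 6
The new gcd after any change is gcd(6, new_value).
This can be at most 6.
Since 6 > old gcd 2, the gcd CAN increase (e.g., set N[1] = 6).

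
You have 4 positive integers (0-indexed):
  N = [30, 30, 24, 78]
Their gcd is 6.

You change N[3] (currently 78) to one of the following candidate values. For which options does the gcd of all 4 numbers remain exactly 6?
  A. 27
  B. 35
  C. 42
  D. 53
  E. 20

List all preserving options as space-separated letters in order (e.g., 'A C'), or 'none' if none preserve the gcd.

Old gcd = 6; gcd of others (without N[3]) = 6
New gcd for candidate v: gcd(6, v). Preserves old gcd iff gcd(6, v) = 6.
  Option A: v=27, gcd(6,27)=3 -> changes
  Option B: v=35, gcd(6,35)=1 -> changes
  Option C: v=42, gcd(6,42)=6 -> preserves
  Option D: v=53, gcd(6,53)=1 -> changes
  Option E: v=20, gcd(6,20)=2 -> changes

Answer: C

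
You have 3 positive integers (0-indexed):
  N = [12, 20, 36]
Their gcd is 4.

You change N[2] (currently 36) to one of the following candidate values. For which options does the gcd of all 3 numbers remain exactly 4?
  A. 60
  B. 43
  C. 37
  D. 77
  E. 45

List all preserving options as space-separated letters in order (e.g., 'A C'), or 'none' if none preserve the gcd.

Old gcd = 4; gcd of others (without N[2]) = 4
New gcd for candidate v: gcd(4, v). Preserves old gcd iff gcd(4, v) = 4.
  Option A: v=60, gcd(4,60)=4 -> preserves
  Option B: v=43, gcd(4,43)=1 -> changes
  Option C: v=37, gcd(4,37)=1 -> changes
  Option D: v=77, gcd(4,77)=1 -> changes
  Option E: v=45, gcd(4,45)=1 -> changes

Answer: A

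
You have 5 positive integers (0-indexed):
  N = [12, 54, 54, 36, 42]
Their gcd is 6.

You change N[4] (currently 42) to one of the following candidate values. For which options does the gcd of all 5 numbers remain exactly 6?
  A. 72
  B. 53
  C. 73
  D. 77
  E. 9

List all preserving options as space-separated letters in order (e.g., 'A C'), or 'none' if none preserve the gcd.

Old gcd = 6; gcd of others (without N[4]) = 6
New gcd for candidate v: gcd(6, v). Preserves old gcd iff gcd(6, v) = 6.
  Option A: v=72, gcd(6,72)=6 -> preserves
  Option B: v=53, gcd(6,53)=1 -> changes
  Option C: v=73, gcd(6,73)=1 -> changes
  Option D: v=77, gcd(6,77)=1 -> changes
  Option E: v=9, gcd(6,9)=3 -> changes

Answer: A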